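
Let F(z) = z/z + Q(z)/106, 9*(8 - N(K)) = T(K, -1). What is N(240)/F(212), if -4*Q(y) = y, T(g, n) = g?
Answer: -112/3 ≈ -37.333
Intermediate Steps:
Q(y) = -y/4
N(K) = 8 - K/9
F(z) = 1 - z/424 (F(z) = z/z - z/4/106 = 1 - z/4*(1/106) = 1 - z/424)
N(240)/F(212) = (8 - ⅑*240)/(1 - 1/424*212) = (8 - 80/3)/(1 - ½) = -56/(3*½) = -56/3*2 = -112/3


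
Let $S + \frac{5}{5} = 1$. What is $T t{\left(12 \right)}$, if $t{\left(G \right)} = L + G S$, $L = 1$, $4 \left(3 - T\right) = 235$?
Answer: $- \frac{223}{4} \approx -55.75$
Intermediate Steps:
$T = - \frac{223}{4}$ ($T = 3 - \frac{235}{4} = - \frac{223}{4} \approx -55.75$)
$S = 0$ ($S = -1 + 1 = 0$)
$t{\left(G \right)} = 1$ ($t{\left(G \right)} = 1 + G 0 = 1 + 0 = 1$)
$T t{\left(12 \right)} = \left(- \frac{223}{4}\right) 1 = - \frac{223}{4}$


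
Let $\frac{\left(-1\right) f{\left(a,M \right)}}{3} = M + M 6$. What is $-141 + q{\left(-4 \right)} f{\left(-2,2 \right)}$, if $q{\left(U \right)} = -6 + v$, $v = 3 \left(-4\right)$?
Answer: $615$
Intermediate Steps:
$v = -12$
$f{\left(a,M \right)} = - 21 M$ ($f{\left(a,M \right)} = - 3 \left(M + M 6\right) = - 3 \left(M + 6 M\right) = - 3 \cdot 7 M = - 21 M$)
$q{\left(U \right)} = -18$ ($q{\left(U \right)} = -6 - 12 = -18$)
$-141 + q{\left(-4 \right)} f{\left(-2,2 \right)} = -141 - 18 \left(\left(-21\right) 2\right) = -141 - -756 = -141 + 756 = 615$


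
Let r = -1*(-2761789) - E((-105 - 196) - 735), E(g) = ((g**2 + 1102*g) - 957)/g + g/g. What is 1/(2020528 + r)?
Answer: 1036/4954410043 ≈ 2.0911e-7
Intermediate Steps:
E(g) = 1 + (-957 + g**2 + 1102*g)/g (E(g) = (-957 + g**2 + 1102*g)/g + 1 = 1 + (-957 + g**2 + 1102*g)/g)
r = 2861143035/1036 (r = -1*(-2761789) - (1103 + ((-105 - 196) - 735) - 957/((-105 - 196) - 735)) = 2761789 - (1103 + (-301 - 735) - 957/(-301 - 735)) = 2761789 - (1103 - 1036 - 957/(-1036)) = 2761789 - (1103 - 1036 - 957*(-1/1036)) = 2761789 - (1103 - 1036 + 957/1036) = 2761789 - 1*70369/1036 = 2761789 - 70369/1036 = 2861143035/1036 ≈ 2.7617e+6)
1/(2020528 + r) = 1/(2020528 + 2861143035/1036) = 1/(4954410043/1036) = 1036/4954410043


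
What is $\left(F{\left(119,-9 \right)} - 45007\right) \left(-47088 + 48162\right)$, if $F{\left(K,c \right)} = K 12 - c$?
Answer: $-46794180$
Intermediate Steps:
$F{\left(K,c \right)} = - c + 12 K$ ($F{\left(K,c \right)} = 12 K - c = - c + 12 K$)
$\left(F{\left(119,-9 \right)} - 45007\right) \left(-47088 + 48162\right) = \left(\left(\left(-1\right) \left(-9\right) + 12 \cdot 119\right) - 45007\right) \left(-47088 + 48162\right) = \left(\left(9 + 1428\right) - 45007\right) 1074 = \left(1437 - 45007\right) 1074 = \left(-43570\right) 1074 = -46794180$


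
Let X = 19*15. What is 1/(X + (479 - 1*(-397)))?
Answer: 1/1161 ≈ 0.00086133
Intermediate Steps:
X = 285
1/(X + (479 - 1*(-397))) = 1/(285 + (479 - 1*(-397))) = 1/(285 + (479 + 397)) = 1/(285 + 876) = 1/1161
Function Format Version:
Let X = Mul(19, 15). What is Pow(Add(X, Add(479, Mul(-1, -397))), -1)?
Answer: Rational(1, 1161) ≈ 0.00086133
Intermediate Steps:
X = 285
Pow(Add(X, Add(479, Mul(-1, -397))), -1) = Pow(Add(285, Add(479, Mul(-1, -397))), -1) = Pow(Add(285, Add(479, 397)), -1) = Pow(Add(285, 876), -1) = Pow(1161, -1) = Rational(1, 1161)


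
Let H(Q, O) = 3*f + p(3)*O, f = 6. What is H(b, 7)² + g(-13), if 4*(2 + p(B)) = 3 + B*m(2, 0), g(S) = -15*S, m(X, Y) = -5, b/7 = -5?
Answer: 484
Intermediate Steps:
b = -35 (b = 7*(-5) = -35)
p(B) = -5/4 - 5*B/4 (p(B) = -2 + (3 + B*(-5))/4 = -2 + (3 - 5*B)/4 = -2 + (¾ - 5*B/4) = -5/4 - 5*B/4)
H(Q, O) = 18 - 5*O (H(Q, O) = 3*6 + (-5/4 - 5/4*3)*O = 18 + (-5/4 - 15/4)*O = 18 - 5*O)
H(b, 7)² + g(-13) = (18 - 5*7)² - 15*(-13) = (18 - 35)² + 195 = (-17)² + 195 = 289 + 195 = 484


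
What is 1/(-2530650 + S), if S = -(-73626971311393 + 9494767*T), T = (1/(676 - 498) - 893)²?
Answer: 31684/2092901562135702909 ≈ 1.5139e-14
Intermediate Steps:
T = 25266056209/31684 (T = (1/178 - 893)² = (-158953/178)² = 25266056209/31684 ≈ 7.9744e+5)
S = 2092901642316817509/31684 (S = -9494767/(1/(-7754479 + 25266056209/31684)) = -9494767/(1/(-220426856427/31684)) = -9494767/(-31684/220426856427) = -9494767*(-220426856427/31684) = 2092901642316817509/31684 ≈ 6.6055e+13)
1/(-2530650 + S) = 1/(-2530650 + 2092901642316817509/31684) = 1/(2092901562135702909/31684) = 31684/2092901562135702909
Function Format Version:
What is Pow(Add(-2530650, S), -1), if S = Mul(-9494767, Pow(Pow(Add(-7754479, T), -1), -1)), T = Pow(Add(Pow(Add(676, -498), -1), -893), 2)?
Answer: Rational(31684, 2092901562135702909) ≈ 1.5139e-14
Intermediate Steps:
T = Rational(25266056209, 31684) (T = Pow(Add(Pow(178, -1), -893), 2) = Pow(Add(Rational(1, 178), -893), 2) = Pow(Rational(-158953, 178), 2) = Rational(25266056209, 31684) ≈ 7.9744e+5)
S = Rational(2092901642316817509, 31684) (S = Mul(-9494767, Pow(Pow(Add(-7754479, Rational(25266056209, 31684)), -1), -1)) = Mul(-9494767, Pow(Pow(Rational(-220426856427, 31684), -1), -1)) = Mul(-9494767, Pow(Rational(-31684, 220426856427), -1)) = Mul(-9494767, Rational(-220426856427, 31684)) = Rational(2092901642316817509, 31684) ≈ 6.6055e+13)
Pow(Add(-2530650, S), -1) = Pow(Add(-2530650, Rational(2092901642316817509, 31684)), -1) = Pow(Rational(2092901562135702909, 31684), -1) = Rational(31684, 2092901562135702909)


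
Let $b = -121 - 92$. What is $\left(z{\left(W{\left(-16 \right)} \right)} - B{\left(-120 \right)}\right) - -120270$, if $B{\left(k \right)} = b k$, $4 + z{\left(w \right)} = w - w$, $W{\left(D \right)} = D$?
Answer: $94706$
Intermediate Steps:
$b = -213$ ($b = -121 - 92 = -213$)
$z{\left(w \right)} = -4$ ($z{\left(w \right)} = -4 + \left(w - w\right) = -4 + 0 = -4$)
$B{\left(k \right)} = - 213 k$
$\left(z{\left(W{\left(-16 \right)} \right)} - B{\left(-120 \right)}\right) - -120270 = \left(-4 - \left(-213\right) \left(-120\right)\right) - -120270 = \left(-4 - 25560\right) + 120270 = -25564 + 120270 = 94706$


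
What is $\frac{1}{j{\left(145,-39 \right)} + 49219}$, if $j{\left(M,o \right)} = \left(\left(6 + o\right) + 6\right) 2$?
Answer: $\frac{1}{49165} \approx 2.034 \cdot 10^{-5}$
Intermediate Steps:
$j{\left(M,o \right)} = 24 + 2 o$ ($j{\left(M,o \right)} = \left(12 + o\right) 2 = 24 + 2 o$)
$\frac{1}{j{\left(145,-39 \right)} + 49219} = \frac{1}{\left(24 + 2 \left(-39\right)\right) + 49219} = \frac{1}{\left(24 - 78\right) + 49219} = \frac{1}{-54 + 49219} = \frac{1}{49165}$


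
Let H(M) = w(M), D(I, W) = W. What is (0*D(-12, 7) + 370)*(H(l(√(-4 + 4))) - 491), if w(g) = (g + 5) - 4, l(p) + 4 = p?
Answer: -182780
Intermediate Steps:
l(p) = -4 + p
w(g) = 1 + g (w(g) = (5 + g) - 4 = 1 + g)
H(M) = 1 + M
(0*D(-12, 7) + 370)*(H(l(√(-4 + 4))) - 491) = (0*7 + 370)*((1 + (-4 + √(-4 + 4))) - 491) = (0 + 370)*((1 + (-4 + √0)) - 491) = 370*((1 + (-4 + 0)) - 491) = 370*((1 - 4) - 491) = 370*(-3 - 491) = 370*(-494) = -182780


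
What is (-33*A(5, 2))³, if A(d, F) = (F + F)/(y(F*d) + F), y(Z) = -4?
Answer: 287496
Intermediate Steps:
A(d, F) = 2*F/(-4 + F) (A(d, F) = (F + F)/(-4 + F) = (2*F)/(-4 + F) = 2*F/(-4 + F))
(-33*A(5, 2))³ = (-66*2/(-4 + 2))³ = (-66*2/(-2))³ = (-66*2*(-1)/2)³ = (-33*(-2))³ = 66³ = 287496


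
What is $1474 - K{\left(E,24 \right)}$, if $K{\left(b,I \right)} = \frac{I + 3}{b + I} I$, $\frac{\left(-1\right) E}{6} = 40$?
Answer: $1477$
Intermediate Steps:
$E = -240$ ($E = \left(-6\right) 40 = -240$)
$K{\left(b,I \right)} = \frac{I \left(3 + I\right)}{I + b}$ ($K{\left(b,I \right)} = \frac{3 + I}{I + b} I = \frac{I \left(3 + I\right)}{I + b}$)
$1474 - K{\left(E,24 \right)} = 1474 - \frac{24 \left(3 + 24\right)}{24 - 240} = 1474 - 24 \frac{1}{-216} \cdot 27 = 1474 - 24 \left(- \frac{1}{216}\right) 27 = 1474 - -3 = 1474 + 3 = 1477$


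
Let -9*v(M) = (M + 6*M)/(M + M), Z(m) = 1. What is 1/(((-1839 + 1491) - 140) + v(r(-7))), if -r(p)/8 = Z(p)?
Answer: -18/8791 ≈ -0.0020475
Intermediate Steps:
r(p) = -8 (r(p) = -8*1 = -8)
v(M) = -7/18 (v(M) = -(M + 6*M)/(9*(M + M)) = -7*M/(9*(2*M)) = -7*M*1/(2*M)/9 = -⅑*7/2 = -7/18)
1/(((-1839 + 1491) - 140) + v(r(-7))) = 1/(((-1839 + 1491) - 140) - 7/18) = 1/((-348 - 140) - 7/18) = 1/(-488 - 7/18) = 1/(-8791/18) = -18/8791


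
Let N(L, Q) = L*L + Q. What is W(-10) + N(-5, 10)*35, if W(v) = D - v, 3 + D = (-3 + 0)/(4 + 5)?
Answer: 3695/3 ≈ 1231.7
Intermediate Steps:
N(L, Q) = Q + L² (N(L, Q) = L² + Q = Q + L²)
D = -10/3 (D = -3 + (-3 + 0)/(4 + 5) = -3 - 3/9 = -3 - 3*⅑ = -3 - ⅓ = -10/3 ≈ -3.3333)
W(v) = -10/3 - v
W(-10) + N(-5, 10)*35 = (-10/3 - 1*(-10)) + (10 + (-5)²)*35 = (-10/3 + 10) + (10 + 25)*35 = 20/3 + 35*35 = 20/3 + 1225 = 3695/3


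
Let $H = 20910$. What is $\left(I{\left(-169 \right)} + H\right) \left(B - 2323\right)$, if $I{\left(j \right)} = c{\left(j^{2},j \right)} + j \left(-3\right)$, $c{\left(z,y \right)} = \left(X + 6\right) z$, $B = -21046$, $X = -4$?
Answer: $-1835377891$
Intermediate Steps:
$c{\left(z,y \right)} = 2 z$ ($c{\left(z,y \right)} = \left(-4 + 6\right) z = 2 z$)
$I{\left(j \right)} = - 3 j + 2 j^{2}$ ($I{\left(j \right)} = 2 j^{2} + j \left(-3\right) = 2 j^{2} - 3 j = - 3 j + 2 j^{2}$)
$\left(I{\left(-169 \right)} + H\right) \left(B - 2323\right) = \left(- 169 \left(-3 + 2 \left(-169\right)\right) + 20910\right) \left(-21046 - 2323\right) = \left(- 169 \left(-3 - 338\right) + 20910\right) \left(-23369\right) = \left(\left(-169\right) \left(-341\right) + 20910\right) \left(-23369\right) = \left(57629 + 20910\right) \left(-23369\right) = 78539 \left(-23369\right) = -1835377891$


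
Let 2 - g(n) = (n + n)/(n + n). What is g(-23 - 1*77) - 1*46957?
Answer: -46956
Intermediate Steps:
g(n) = 1 (g(n) = 2 - (n + n)/(n + n) = 2 - 2*n/(2*n) = 2 - 2*n*1/(2*n) = 2 - 1*1 = 2 - 1 = 1)
g(-23 - 1*77) - 1*46957 = 1 - 1*46957 = 1 - 46957 = -46956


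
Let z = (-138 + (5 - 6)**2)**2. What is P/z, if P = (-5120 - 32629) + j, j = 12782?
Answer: -24967/18769 ≈ -1.3302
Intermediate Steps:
P = -24967 (P = (-5120 - 32629) + 12782 = -37749 + 12782 = -24967)
z = 18769 (z = (-138 + (-1)**2)**2 = (-138 + 1)**2 = (-137)**2 = 18769)
P/z = -24967/18769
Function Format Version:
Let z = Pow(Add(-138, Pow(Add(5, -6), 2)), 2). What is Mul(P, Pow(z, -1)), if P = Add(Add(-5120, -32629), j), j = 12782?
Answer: Rational(-24967, 18769) ≈ -1.3302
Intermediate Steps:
P = -24967 (P = Add(Add(-5120, -32629), 12782) = Add(-37749, 12782) = -24967)
z = 18769 (z = Pow(Add(-138, Pow(-1, 2)), 2) = Pow(Add(-138, 1), 2) = Pow(-137, 2) = 18769)
Mul(P, Pow(z, -1)) = Mul(-24967, Pow(18769, -1)) = Mul(-24967, Rational(1, 18769)) = Rational(-24967, 18769)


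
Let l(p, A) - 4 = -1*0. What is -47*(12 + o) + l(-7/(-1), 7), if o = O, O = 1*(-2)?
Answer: -466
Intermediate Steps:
O = -2
o = -2
l(p, A) = 4 (l(p, A) = 4 - 1*0 = 4 + 0 = 4)
-47*(12 + o) + l(-7/(-1), 7) = -47*(12 - 2) + 4 = -47*10 + 4 = -470 + 4 = -466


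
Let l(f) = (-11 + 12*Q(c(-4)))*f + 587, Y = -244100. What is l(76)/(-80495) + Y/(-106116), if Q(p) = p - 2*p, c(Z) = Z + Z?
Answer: 4725257512/2135451855 ≈ 2.2128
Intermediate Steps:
c(Z) = 2*Z
Q(p) = -p
l(f) = 587 + 85*f (l(f) = (-11 + 12*(-2*(-4)))*f + 587 = (-11 + 12*(-1*(-8)))*f + 587 = (-11 + 12*8)*f + 587 = (-11 + 96)*f + 587 = 85*f + 587 = 587 + 85*f)
l(76)/(-80495) + Y/(-106116) = (587 + 85*76)/(-80495) - 244100/(-106116) = (587 + 6460)*(-1/80495) - 244100*(-1/106116) = 7047*(-1/80495) + 61025/26529 = -7047/80495 + 61025/26529 = 4725257512/2135451855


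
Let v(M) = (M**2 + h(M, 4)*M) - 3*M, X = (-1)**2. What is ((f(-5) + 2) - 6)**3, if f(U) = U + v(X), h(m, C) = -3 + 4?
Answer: -1000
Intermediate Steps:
X = 1
h(m, C) = 1
v(M) = M**2 - 2*M (v(M) = (M**2 + 1*M) - 3*M = (M**2 + M) - 3*M = (M + M**2) - 3*M = M**2 - 2*M)
f(U) = -1 + U (f(U) = U + 1*(-2 + 1) = U + 1*(-1) = U - 1 = -1 + U)
((f(-5) + 2) - 6)**3 = (((-1 - 5) + 2) - 6)**3 = ((-6 + 2) - 6)**3 = (-4 - 6)**3 = (-10)**3 = -1000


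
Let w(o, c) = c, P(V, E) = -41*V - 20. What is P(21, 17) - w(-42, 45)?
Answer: -926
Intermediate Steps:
P(V, E) = -20 - 41*V
P(21, 17) - w(-42, 45) = (-20 - 41*21) - 1*45 = (-20 - 861) - 45 = -881 - 45 = -926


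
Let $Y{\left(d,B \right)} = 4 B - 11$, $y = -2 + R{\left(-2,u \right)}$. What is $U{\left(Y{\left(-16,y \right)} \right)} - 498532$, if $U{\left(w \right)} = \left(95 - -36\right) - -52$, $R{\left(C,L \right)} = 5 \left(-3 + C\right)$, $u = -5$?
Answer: $-498349$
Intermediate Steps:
$R{\left(C,L \right)} = -15 + 5 C$
$y = -27$ ($y = -2 + \left(-15 + 5 \left(-2\right)\right) = -2 - 25 = -27$)
$Y{\left(d,B \right)} = -11 + 4 B$
$U{\left(w \right)} = 183$ ($U{\left(w \right)} = \left(95 + 36\right) + 52 = 131 + 52 = 183$)
$U{\left(Y{\left(-16,y \right)} \right)} - 498532 = 183 - 498532 = -498349$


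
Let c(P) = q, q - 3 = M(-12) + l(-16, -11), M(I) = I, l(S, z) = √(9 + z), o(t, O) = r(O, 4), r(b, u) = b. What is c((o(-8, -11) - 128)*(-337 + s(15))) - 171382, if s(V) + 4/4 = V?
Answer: -171391 + I*√2 ≈ -1.7139e+5 + 1.4142*I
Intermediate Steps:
s(V) = -1 + V
o(t, O) = O
q = -9 + I*√2 (q = 3 + (-12 + √(9 - 11)) = 3 + (-12 + √(-2)) = 3 + (-12 + I*√2) = -9 + I*√2 ≈ -9.0 + 1.4142*I)
c(P) = -9 + I*√2
c((o(-8, -11) - 128)*(-337 + s(15))) - 171382 = (-9 + I*√2) - 171382 = -171391 + I*√2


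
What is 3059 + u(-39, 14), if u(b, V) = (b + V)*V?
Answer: 2709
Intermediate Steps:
u(b, V) = V*(V + b) (u(b, V) = (V + b)*V = V*(V + b))
3059 + u(-39, 14) = 3059 + 14*(14 - 39) = 3059 + 14*(-25) = 3059 - 350 = 2709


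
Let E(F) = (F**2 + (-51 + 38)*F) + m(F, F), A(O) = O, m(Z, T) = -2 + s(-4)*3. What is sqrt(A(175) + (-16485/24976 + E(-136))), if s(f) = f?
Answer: sqrt(16250912035)/892 ≈ 142.91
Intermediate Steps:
m(Z, T) = -14 (m(Z, T) = -2 - 4*3 = -2 - 12 = -14)
E(F) = -14 + F**2 - 13*F (E(F) = (F**2 + (-51 + 38)*F) - 14 = (F**2 - 13*F) - 14 = -14 + F**2 - 13*F)
sqrt(A(175) + (-16485/24976 + E(-136))) = sqrt(175 + (-16485/24976 + (-14 + (-136)**2 - 13*(-136)))) = sqrt(175 + (-16485*1/24976 + (-14 + 18496 + 1768))) = sqrt(175 + (-2355/3568 + 20250)) = sqrt(175 + 72249645/3568) = sqrt(72874045/3568) = sqrt(16250912035)/892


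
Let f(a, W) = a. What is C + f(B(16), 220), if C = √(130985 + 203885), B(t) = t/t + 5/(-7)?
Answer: 2/7 + √334870 ≈ 578.96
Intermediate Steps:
B(t) = 2/7 (B(t) = 1 + 5*(-⅐) = 1 - 5/7 = 2/7)
C = √334870 ≈ 578.68
C + f(B(16), 220) = √334870 + 2/7 = 2/7 + √334870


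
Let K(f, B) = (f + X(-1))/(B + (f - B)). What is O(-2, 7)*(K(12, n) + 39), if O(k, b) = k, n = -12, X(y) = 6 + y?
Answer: -485/6 ≈ -80.833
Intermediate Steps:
K(f, B) = (5 + f)/f (K(f, B) = (f + (6 - 1))/(B + (f - B)) = (f + 5)/f = (5 + f)/f)
O(-2, 7)*(K(12, n) + 39) = -2*((5 + 12)/12 + 39) = -2*((1/12)*17 + 39) = -2*(17/12 + 39) = -2*485/12 = -485/6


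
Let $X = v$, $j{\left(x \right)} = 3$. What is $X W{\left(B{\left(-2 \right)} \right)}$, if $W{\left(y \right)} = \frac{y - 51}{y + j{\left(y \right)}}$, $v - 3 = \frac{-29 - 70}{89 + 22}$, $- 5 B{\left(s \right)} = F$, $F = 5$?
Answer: $- \frac{2028}{37} \approx -54.811$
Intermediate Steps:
$B{\left(s \right)} = -1$ ($B{\left(s \right)} = \left(- \frac{1}{5}\right) 5 = -1$)
$v = \frac{78}{37}$ ($v = 3 + \frac{-29 - 70}{89 + 22} = 3 - \frac{99}{111} = 3 - \frac{33}{37} = \frac{78}{37} \approx 2.1081$)
$X = \frac{78}{37} \approx 2.1081$
$W{\left(y \right)} = \frac{-51 + y}{3 + y}$ ($W{\left(y \right)} = \frac{y - 51}{y + 3} = \frac{-51 + y}{3 + y}$)
$X W{\left(B{\left(-2 \right)} \right)} = \frac{78 \frac{-51 - 1}{3 - 1}}{37} = \frac{78 \cdot \frac{1}{2} \left(-52\right)}{37} = \frac{78}{37} \left(-26\right) = - \frac{2028}{37}$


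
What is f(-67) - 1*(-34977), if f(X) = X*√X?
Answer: 34977 - 67*I*√67 ≈ 34977.0 - 548.42*I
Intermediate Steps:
f(X) = X^(3/2)
f(-67) - 1*(-34977) = (-67)^(3/2) - 1*(-34977) = -67*I*√67 + 34977 = 34977 - 67*I*√67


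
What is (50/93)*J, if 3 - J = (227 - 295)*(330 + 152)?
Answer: 1638950/93 ≈ 17623.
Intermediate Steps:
J = 32779 (J = 3 - (227 - 295)*(330 + 152) = 3 - (-68)*482 = 3 - 1*(-32776) = 3 + 32776 = 32779)
(50/93)*J = (50/93)*32779 = 1638950/93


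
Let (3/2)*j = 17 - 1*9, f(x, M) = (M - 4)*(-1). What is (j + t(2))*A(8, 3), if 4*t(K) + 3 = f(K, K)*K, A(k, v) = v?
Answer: 67/4 ≈ 16.750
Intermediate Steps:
f(x, M) = 4 - M (f(x, M) = (-4 + M)*(-1) = 4 - M)
j = 16/3 (j = 2*(17 - 1*9)/3 = 2*(17 - 9)/3 = (⅔)*8 = 16/3 ≈ 5.3333)
t(K) = -¾ + K*(4 - K)/4 (t(K) = -¾ + ((4 - K)*K)/4 = -¾ + (K*(4 - K))/4 = -¾ + K*(4 - K)/4)
(j + t(2))*A(8, 3) = (16/3 + (-¾ - ¼*2*(-4 + 2)))*3 = (16/3 + (-¾ - ¼*2*(-2)))*3 = (16/3 + (-¾ + 1))*3 = (16/3 + ¼)*3 = (67/12)*3 = 67/4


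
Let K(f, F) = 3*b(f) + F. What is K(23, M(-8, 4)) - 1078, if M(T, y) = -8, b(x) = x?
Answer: -1017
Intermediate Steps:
K(f, F) = F + 3*f (K(f, F) = 3*f + F = F + 3*f)
K(23, M(-8, 4)) - 1078 = (-8 + 3*23) - 1078 = (-8 + 69) - 1078 = 61 - 1078 = -1017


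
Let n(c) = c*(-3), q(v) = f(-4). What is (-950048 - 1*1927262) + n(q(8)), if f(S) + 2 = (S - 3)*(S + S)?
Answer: -2877472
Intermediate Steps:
f(S) = -2 + 2*S*(-3 + S) (f(S) = -2 + (S - 3)*(S + S) = -2 + (-3 + S)*(2*S) = -2 + 2*S*(-3 + S))
q(v) = 54 (q(v) = -2 - 6*(-4) + 2*(-4)² = -2 + 24 + 2*16 = -2 + 24 + 32 = 54)
n(c) = -3*c
(-950048 - 1*1927262) + n(q(8)) = (-950048 - 1*1927262) - 3*54 = (-950048 - 1927262) - 162 = -2877310 - 162 = -2877472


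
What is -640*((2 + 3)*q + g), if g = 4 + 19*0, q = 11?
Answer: -37760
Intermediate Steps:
g = 4 (g = 4 + 0 = 4)
-640*((2 + 3)*q + g) = -640*((2 + 3)*11 + 4) = -640*(5*11 + 4) = -640*(55 + 4) = -640*59 = -37760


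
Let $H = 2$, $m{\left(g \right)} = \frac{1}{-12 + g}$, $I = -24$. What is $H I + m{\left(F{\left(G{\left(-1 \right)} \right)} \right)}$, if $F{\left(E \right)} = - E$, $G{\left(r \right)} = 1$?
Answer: $- \frac{625}{13} \approx -48.077$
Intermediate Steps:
$H I + m{\left(F{\left(G{\left(-1 \right)} \right)} \right)} = 2 \left(-24\right) + \frac{1}{-12 - 1} = -48 + \frac{1}{-12 - 1} = -48 + \frac{1}{-13} = -48 - \frac{1}{13} = - \frac{625}{13}$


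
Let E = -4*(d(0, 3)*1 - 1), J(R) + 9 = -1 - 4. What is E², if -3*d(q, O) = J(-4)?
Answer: 1936/9 ≈ 215.11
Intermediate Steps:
J(R) = -14 (J(R) = -9 + (-1 - 4) = -9 - 5 = -14)
d(q, O) = 14/3 (d(q, O) = -⅓*(-14) = 14/3)
E = -44/3 (E = -4*((14/3)*1 - 1) = -4*(14/3 - 1) = -4*11/3 = -44/3 ≈ -14.667)
E² = (-44/3)² = 1936/9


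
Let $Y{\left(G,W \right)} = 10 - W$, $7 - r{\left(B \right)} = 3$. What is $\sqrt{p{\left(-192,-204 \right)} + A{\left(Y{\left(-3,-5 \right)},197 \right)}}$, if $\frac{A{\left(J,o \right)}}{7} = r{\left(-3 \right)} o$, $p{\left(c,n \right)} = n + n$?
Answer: $2 \sqrt{1277} \approx 71.47$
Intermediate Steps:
$p{\left(c,n \right)} = 2 n$
$r{\left(B \right)} = 4$ ($r{\left(B \right)} = 7 - 3 = 4$)
$A{\left(J,o \right)} = 28 o$ ($A{\left(J,o \right)} = 7 \cdot 4 o = 28 o$)
$\sqrt{p{\left(-192,-204 \right)} + A{\left(Y{\left(-3,-5 \right)},197 \right)}} = \sqrt{2 \left(-204\right) + 28 \cdot 197} = \sqrt{-408 + 5516} = \sqrt{5108} = 2 \sqrt{1277}$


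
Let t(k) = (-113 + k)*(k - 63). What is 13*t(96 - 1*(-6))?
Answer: -5577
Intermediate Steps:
t(k) = (-113 + k)*(-63 + k)
13*t(96 - 1*(-6)) = 13*(7119 + (96 - 1*(-6))² - 176*(96 - 1*(-6))) = 13*(7119 + (96 + 6)² - 176*(96 + 6)) = 13*(7119 + 102² - 176*102) = 13*(7119 + 10404 - 17952) = 13*(-429) = -5577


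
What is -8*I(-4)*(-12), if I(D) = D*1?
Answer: -384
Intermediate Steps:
I(D) = D
-8*I(-4)*(-12) = -8*(-4)*(-12) = 32*(-12) = -384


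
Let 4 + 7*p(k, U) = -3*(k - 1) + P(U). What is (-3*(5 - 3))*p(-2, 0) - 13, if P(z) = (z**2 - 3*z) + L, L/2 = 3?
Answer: -157/7 ≈ -22.429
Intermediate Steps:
L = 6 (L = 2*3 = 6)
P(z) = 6 + z**2 - 3*z (P(z) = (z**2 - 3*z) + 6 = 6 + z**2 - 3*z)
p(k, U) = 5/7 - 3*U/7 - 3*k/7 + U**2/7 (p(k, U) = -4/7 + (-3*(k - 1) + (6 + U**2 - 3*U))/7 = -4/7 + (-3*(-1 + k) + (6 + U**2 - 3*U))/7 = -4/7 + ((3 - 3*k) + (6 + U**2 - 3*U))/7 = -4/7 + (9 + U**2 - 3*U - 3*k)/7 = -4/7 + (9/7 - 3*U/7 - 3*k/7 + U**2/7) = 5/7 - 3*U/7 - 3*k/7 + U**2/7)
(-3*(5 - 3))*p(-2, 0) - 13 = (-3*(5 - 3))*(5/7 - 3/7*0 - 3/7*(-2) + (1/7)*0**2) - 13 = (-3*2)*(5/7 + 0 + 6/7 + (1/7)*0) - 13 = -6*(5/7 + 0 + 6/7 + 0) - 13 = -6*11/7 - 13 = -66/7 - 13 = -157/7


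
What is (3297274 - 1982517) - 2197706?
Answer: -882949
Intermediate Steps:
(3297274 - 1982517) - 2197706 = 1314757 - 2197706 = -882949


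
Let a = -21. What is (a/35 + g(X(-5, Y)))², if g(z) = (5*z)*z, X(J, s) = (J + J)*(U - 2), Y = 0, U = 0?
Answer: 99940009/25 ≈ 3.9976e+6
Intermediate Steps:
X(J, s) = -4*J (X(J, s) = (J + J)*(0 - 2) = (2*J)*(-2) = -4*J)
g(z) = 5*z²
(a/35 + g(X(-5, Y)))² = (-21/35 + 5*(-4*(-5))²)² = (-21*1/35 + 5*20²)² = (-⅗ + 5*400)² = (-⅗ + 2000)² = (9997/5)² = 99940009/25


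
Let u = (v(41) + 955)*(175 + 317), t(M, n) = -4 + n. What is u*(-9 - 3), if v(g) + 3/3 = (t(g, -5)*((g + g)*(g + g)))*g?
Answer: 14643112608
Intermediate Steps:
v(g) = -1 - 36*g³ (v(g) = -1 + ((-4 - 5)*((g + g)*(g + g)))*g = -1 + (-9*2*g*2*g)*g = -1 + (-36*g²)*g = -1 - 36*g³)
u = -1220259384 (u = ((-1 - 36*41³) + 955)*(175 + 317) = ((-1 - 36*68921) + 955)*492 = ((-1 - 2481156) + 955)*492 = (-2481157 + 955)*492 = -2480202*492 = -1220259384)
u*(-9 - 3) = -1220259384*(-9 - 3) = -1220259384*(-12) = 14643112608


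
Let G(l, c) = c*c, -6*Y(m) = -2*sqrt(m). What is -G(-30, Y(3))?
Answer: -1/3 ≈ -0.33333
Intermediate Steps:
Y(m) = sqrt(m)/3 (Y(m) = -(-1)*sqrt(m)/3 = sqrt(m)/3)
G(l, c) = c**2
-G(-30, Y(3)) = -(sqrt(3)/3)**2 = -1*1/3 = -1/3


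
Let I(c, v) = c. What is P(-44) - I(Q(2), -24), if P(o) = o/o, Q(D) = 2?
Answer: -1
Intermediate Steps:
P(o) = 1
P(-44) - I(Q(2), -24) = 1 - 1*2 = 1 - 2 = -1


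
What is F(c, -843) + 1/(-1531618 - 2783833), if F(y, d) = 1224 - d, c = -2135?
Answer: 8920037216/4315451 ≈ 2067.0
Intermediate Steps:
F(c, -843) + 1/(-1531618 - 2783833) = (1224 - 1*(-843)) + 1/(-1531618 - 2783833) = (1224 + 843) + 1/(-4315451) = 2067 - 1/4315451 = 8920037216/4315451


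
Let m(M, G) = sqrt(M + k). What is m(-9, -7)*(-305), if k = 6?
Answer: -305*I*sqrt(3) ≈ -528.28*I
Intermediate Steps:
m(M, G) = sqrt(6 + M) (m(M, G) = sqrt(M + 6) = sqrt(6 + M))
m(-9, -7)*(-305) = sqrt(6 - 9)*(-305) = sqrt(-3)*(-305) = (I*sqrt(3))*(-305) = -305*I*sqrt(3)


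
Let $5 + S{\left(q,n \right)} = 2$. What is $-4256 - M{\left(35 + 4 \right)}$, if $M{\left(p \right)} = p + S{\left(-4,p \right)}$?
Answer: $-4292$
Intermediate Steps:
$S{\left(q,n \right)} = -3$ ($S{\left(q,n \right)} = -5 + 2 = -3$)
$M{\left(p \right)} = -3 + p$ ($M{\left(p \right)} = p - 3 = -3 + p$)
$-4256 - M{\left(35 + 4 \right)} = -4256 - \left(-3 + \left(35 + 4\right)\right) = -4256 - \left(-3 + 39\right) = -4256 - 36 = -4292$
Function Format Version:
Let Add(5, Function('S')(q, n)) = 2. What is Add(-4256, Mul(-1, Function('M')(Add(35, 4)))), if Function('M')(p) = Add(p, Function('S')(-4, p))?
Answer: -4292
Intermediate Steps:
Function('S')(q, n) = -3 (Function('S')(q, n) = Add(-5, 2) = -3)
Function('M')(p) = Add(-3, p) (Function('M')(p) = Add(p, -3) = Add(-3, p))
Add(-4256, Mul(-1, Function('M')(Add(35, 4)))) = Add(-4256, Mul(-1, Add(-3, Add(35, 4)))) = Add(-4256, Mul(-1, Add(-3, 39))) = Add(-4256, Mul(-1, 36)) = Add(-4256, -36) = -4292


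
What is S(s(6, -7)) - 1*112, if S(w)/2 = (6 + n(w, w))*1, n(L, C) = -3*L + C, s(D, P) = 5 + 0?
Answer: -120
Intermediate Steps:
s(D, P) = 5
n(L, C) = C - 3*L
S(w) = 12 - 4*w (S(w) = 2*((6 + (w - 3*w))*1) = 2*((6 - 2*w)*1) = 2*(6 - 2*w) = 12 - 4*w)
S(s(6, -7)) - 1*112 = (12 - 4*5) - 1*112 = (12 - 20) - 112 = -8 - 112 = -120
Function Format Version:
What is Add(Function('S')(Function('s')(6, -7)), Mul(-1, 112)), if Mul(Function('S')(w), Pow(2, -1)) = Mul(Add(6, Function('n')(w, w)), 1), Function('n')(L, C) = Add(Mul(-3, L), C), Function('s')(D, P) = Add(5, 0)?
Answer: -120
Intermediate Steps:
Function('s')(D, P) = 5
Function('n')(L, C) = Add(C, Mul(-3, L))
Function('S')(w) = Add(12, Mul(-4, w)) (Function('S')(w) = Mul(2, Mul(Add(6, Add(w, Mul(-3, w))), 1)) = Mul(2, Mul(Add(6, Mul(-2, w)), 1)) = Mul(2, Add(6, Mul(-2, w))) = Add(12, Mul(-4, w)))
Add(Function('S')(Function('s')(6, -7)), Mul(-1, 112)) = Add(Add(12, Mul(-4, 5)), Mul(-1, 112)) = Add(Add(12, -20), -112) = Add(-8, -112) = -120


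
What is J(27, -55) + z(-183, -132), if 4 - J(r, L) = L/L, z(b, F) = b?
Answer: -180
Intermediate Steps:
J(r, L) = 3 (J(r, L) = 4 - L/L = 4 - 1*1 = 4 - 1 = 3)
J(27, -55) + z(-183, -132) = 3 - 183 = -180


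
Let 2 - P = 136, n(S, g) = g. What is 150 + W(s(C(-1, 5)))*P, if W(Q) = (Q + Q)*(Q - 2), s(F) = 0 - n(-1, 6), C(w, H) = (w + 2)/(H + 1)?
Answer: -12714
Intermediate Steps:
C(w, H) = (2 + w)/(1 + H)
s(F) = -6 (s(F) = 0 - 1*6 = 0 - 6 = -6)
P = -134 (P = 2 - 1*136 = 2 - 136 = -134)
W(Q) = 2*Q*(-2 + Q) (W(Q) = (2*Q)*(-2 + Q) = 2*Q*(-2 + Q))
150 + W(s(C(-1, 5)))*P = 150 + (2*(-6)*(-2 - 6))*(-134) = 150 + (2*(-6)*(-8))*(-134) = 150 + 96*(-134) = 150 - 12864 = -12714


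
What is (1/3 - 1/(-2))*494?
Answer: 1235/3 ≈ 411.67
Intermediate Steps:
(1/3 - 1/(-2))*494 = (1*(⅓) - 1*(-½))*494 = (⅓ + ½)*494 = (⅚)*494 = 1235/3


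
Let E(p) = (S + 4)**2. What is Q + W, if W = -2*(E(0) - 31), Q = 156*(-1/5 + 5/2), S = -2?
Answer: 2064/5 ≈ 412.80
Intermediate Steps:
E(p) = 4 (E(p) = (-2 + 4)**2 = 2**2 = 4)
Q = 1794/5 (Q = 156*(-1*1/5 + 5*(1/2)) = 156*(-1/5 + 5/2) = 156*(23/10) = 1794/5 ≈ 358.80)
W = 54 (W = -2*(4 - 31) = -2*(-27) = 54)
Q + W = 1794/5 + 54 = 2064/5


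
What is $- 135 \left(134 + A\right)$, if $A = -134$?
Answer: $0$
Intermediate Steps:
$- 135 \left(134 + A\right) = - 135 \left(134 - 134\right) = \left(-135\right) 0 = 0$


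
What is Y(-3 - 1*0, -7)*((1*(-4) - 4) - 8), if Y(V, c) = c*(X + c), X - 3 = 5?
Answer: 112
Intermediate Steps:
X = 8 (X = 3 + 5 = 8)
Y(V, c) = c*(8 + c)
Y(-3 - 1*0, -7)*((1*(-4) - 4) - 8) = (-7*(8 - 7))*((1*(-4) - 4) - 8) = (-7*1)*((-4 - 4) - 8) = -7*(-8 - 8) = -7*(-16) = 112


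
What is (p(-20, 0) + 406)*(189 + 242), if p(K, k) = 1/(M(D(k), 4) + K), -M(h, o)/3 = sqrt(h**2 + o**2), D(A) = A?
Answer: 5599121/32 ≈ 1.7497e+5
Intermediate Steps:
M(h, o) = -3*sqrt(h**2 + o**2)
p(K, k) = 1/(K - 3*sqrt(16 + k**2)) (p(K, k) = 1/(-3*sqrt(k**2 + 4**2) + K) = 1/(-3*sqrt(k**2 + 16) + K) = 1/(-3*sqrt(16 + k**2) + K) = 1/(K - 3*sqrt(16 + k**2)))
(p(-20, 0) + 406)*(189 + 242) = (1/(-20 - 3*sqrt(16 + 0**2)) + 406)*(189 + 242) = (1/(-20 - 3*sqrt(16 + 0)) + 406)*431 = (1/(-20 - 3*sqrt(16)) + 406)*431 = (1/(-20 - 3*4) + 406)*431 = (1/(-20 - 12) + 406)*431 = (1/(-32) + 406)*431 = (-1/32 + 406)*431 = (12991/32)*431 = 5599121/32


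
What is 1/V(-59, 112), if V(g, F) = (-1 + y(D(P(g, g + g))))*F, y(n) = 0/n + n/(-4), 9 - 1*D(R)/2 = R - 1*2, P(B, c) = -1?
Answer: -1/784 ≈ -0.0012755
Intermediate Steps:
D(R) = 22 - 2*R (D(R) = 18 - 2*(R - 1*2) = 18 - 2*(R - 2) = 18 - 2*(-2 + R) = 18 + (4 - 2*R) = 22 - 2*R)
y(n) = -n/4 (y(n) = 0 + n*(-¼) = 0 - n/4 = -n/4)
V(g, F) = -7*F (V(g, F) = (-1 - (22 - 2*(-1))/4)*F = (-1 - (22 + 2)/4)*F = (-1 - ¼*24)*F = (-1 - 6)*F = -7*F)
1/V(-59, 112) = 1/(-7*112) = 1/(-784) = -1/784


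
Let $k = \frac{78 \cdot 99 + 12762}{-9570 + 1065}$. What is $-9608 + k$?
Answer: $- \frac{9081836}{945} \approx -9610.4$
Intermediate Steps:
$k = - \frac{2276}{945}$ ($k = \frac{7722 + 12762}{-8505} = 20484 \left(- \frac{1}{8505}\right) = - \frac{2276}{945} \approx -2.4085$)
$-9608 + k = -9608 - \frac{2276}{945} = - \frac{9081836}{945}$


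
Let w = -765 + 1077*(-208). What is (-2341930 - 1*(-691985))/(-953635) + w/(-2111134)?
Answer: 739522803313/402650254418 ≈ 1.8366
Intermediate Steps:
w = -224781 (w = -765 - 224016 = -224781)
(-2341930 - 1*(-691985))/(-953635) + w/(-2111134) = (-2341930 - 1*(-691985))/(-953635) - 224781/(-2111134) = (-2341930 + 691985)*(-1/953635) - 224781*(-1/2111134) = -1649945*(-1/953635) + 224781/2111134 = 329989/190727 + 224781/2111134 = 739522803313/402650254418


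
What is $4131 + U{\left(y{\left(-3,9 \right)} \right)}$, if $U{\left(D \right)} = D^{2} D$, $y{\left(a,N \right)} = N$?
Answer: $4860$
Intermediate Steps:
$U{\left(D \right)} = D^{3}$
$4131 + U{\left(y{\left(-3,9 \right)} \right)} = 4131 + 9^{3} = 4131 + 729 = 4860$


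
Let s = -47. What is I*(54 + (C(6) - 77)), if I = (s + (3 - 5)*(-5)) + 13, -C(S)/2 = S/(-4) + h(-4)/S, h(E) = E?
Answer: 448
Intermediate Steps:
C(S) = S/2 + 8/S (C(S) = -2*(S/(-4) - 4/S) = -2*(S*(-¼) - 4/S) = -2*(-S/4 - 4/S) = -2*(-4/S - S/4) = S/2 + 8/S)
I = -24 (I = (-47 + (3 - 5)*(-5)) + 13 = (-47 - 2*(-5)) + 13 = (-47 + 10) + 13 = -37 + 13 = -24)
I*(54 + (C(6) - 77)) = -24*(54 + (((½)*6 + 8/6) - 77)) = -24*(54 + ((3 + 8*(⅙)) - 77)) = -24*(54 + ((3 + 4/3) - 77)) = -24*(54 + (13/3 - 77)) = -24*(54 - 218/3) = -24*(-56/3) = 448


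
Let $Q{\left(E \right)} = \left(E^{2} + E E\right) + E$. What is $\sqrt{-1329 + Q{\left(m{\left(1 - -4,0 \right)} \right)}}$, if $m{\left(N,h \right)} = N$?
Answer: $7 i \sqrt{26} \approx 35.693 i$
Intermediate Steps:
$Q{\left(E \right)} = E + 2 E^{2}$ ($Q{\left(E \right)} = \left(E^{2} + E^{2}\right) + E = 2 E^{2} + E = E + 2 E^{2}$)
$\sqrt{-1329 + Q{\left(m{\left(1 - -4,0 \right)} \right)}} = \sqrt{-1329 + \left(1 - -4\right) \left(1 + 2 \left(1 - -4\right)\right)} = \sqrt{-1329 + \left(1 + 4\right) \left(1 + 2 \left(1 + 4\right)\right)} = \sqrt{-1329 + 5 \left(1 + 2 \cdot 5\right)} = \sqrt{-1329 + 5 \left(1 + 10\right)} = \sqrt{-1329 + 5 \cdot 11} = \sqrt{-1329 + 55} = \sqrt{-1274} = 7 i \sqrt{26}$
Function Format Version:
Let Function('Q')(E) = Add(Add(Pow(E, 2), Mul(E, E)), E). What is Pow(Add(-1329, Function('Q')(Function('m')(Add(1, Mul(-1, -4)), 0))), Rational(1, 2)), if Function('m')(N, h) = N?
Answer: Mul(7, I, Pow(26, Rational(1, 2))) ≈ Mul(35.693, I)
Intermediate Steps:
Function('Q')(E) = Add(E, Mul(2, Pow(E, 2))) (Function('Q')(E) = Add(Add(Pow(E, 2), Pow(E, 2)), E) = Add(Mul(2, Pow(E, 2)), E) = Add(E, Mul(2, Pow(E, 2))))
Pow(Add(-1329, Function('Q')(Function('m')(Add(1, Mul(-1, -4)), 0))), Rational(1, 2)) = Pow(Add(-1329, Mul(Add(1, Mul(-1, -4)), Add(1, Mul(2, Add(1, Mul(-1, -4)))))), Rational(1, 2)) = Pow(Add(-1329, Mul(Add(1, 4), Add(1, Mul(2, Add(1, 4))))), Rational(1, 2)) = Pow(Add(-1329, Mul(5, Add(1, Mul(2, 5)))), Rational(1, 2)) = Pow(Add(-1329, Mul(5, Add(1, 10))), Rational(1, 2)) = Pow(Add(-1329, Mul(5, 11)), Rational(1, 2)) = Pow(Add(-1329, 55), Rational(1, 2)) = Pow(-1274, Rational(1, 2)) = Mul(7, I, Pow(26, Rational(1, 2)))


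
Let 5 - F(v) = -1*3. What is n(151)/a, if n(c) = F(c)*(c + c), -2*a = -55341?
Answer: 4832/55341 ≈ 0.087313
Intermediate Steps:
a = 55341/2 (a = -½*(-55341) = 55341/2 ≈ 27671.)
F(v) = 8 (F(v) = 5 - (-1)*3 = 5 - 1*(-3) = 5 + 3 = 8)
n(c) = 16*c (n(c) = 8*(c + c) = 8*(2*c) = 16*c)
n(151)/a = (16*151)/(55341/2) = 2416*(2/55341) = 4832/55341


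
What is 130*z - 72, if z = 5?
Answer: 578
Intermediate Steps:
130*z - 72 = 130*5 - 72 = 650 - 72 = 578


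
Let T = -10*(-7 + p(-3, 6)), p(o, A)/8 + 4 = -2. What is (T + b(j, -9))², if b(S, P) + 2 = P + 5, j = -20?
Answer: 295936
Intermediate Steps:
p(o, A) = -48 (p(o, A) = -32 + 8*(-2) = -32 - 16 = -48)
b(S, P) = 3 + P (b(S, P) = -2 + (P + 5) = -2 + (5 + P) = 3 + P)
T = 550 (T = -10*(-7 - 48) = -10*(-55) = 550)
(T + b(j, -9))² = (550 + (3 - 9))² = (550 - 6)² = 544² = 295936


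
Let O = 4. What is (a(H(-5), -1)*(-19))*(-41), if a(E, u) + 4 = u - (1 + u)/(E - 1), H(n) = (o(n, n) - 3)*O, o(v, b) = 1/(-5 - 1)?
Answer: -3895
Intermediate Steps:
o(v, b) = -⅙ (o(v, b) = 1/(-6) = -⅙)
H(n) = -38/3 (H(n) = (-⅙ - 3)*4 = -19/6*4 = -38/3)
a(E, u) = -4 + u - (1 + u)/(-1 + E) (a(E, u) = -4 + (u - (1 + u)/(E - 1)) = -4 + (u - (1 + u)/(-1 + E)) = -4 + u - (1 + u)/(-1 + E))
(a(H(-5), -1)*(-19))*(-41) = (((3 - 4*(-38/3) - 2*(-1) - 38/3*(-1))/(-1 - 38/3))*(-19))*(-41) = (((3 + 152/3 + 2 + 38/3)/(-41/3))*(-19))*(-41) = (-3/41*205/3*(-19))*(-41) = -5*(-19)*(-41) = 95*(-41) = -3895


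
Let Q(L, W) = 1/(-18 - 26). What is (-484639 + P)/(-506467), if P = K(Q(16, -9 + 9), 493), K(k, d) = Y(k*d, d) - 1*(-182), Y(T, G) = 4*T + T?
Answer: 21318573/22284548 ≈ 0.95665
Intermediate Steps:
Y(T, G) = 5*T
Q(L, W) = -1/44 (Q(L, W) = 1/(-44) = -1/44)
K(k, d) = 182 + 5*d*k (K(k, d) = 5*(k*d) - 1*(-182) = 5*(d*k) + 182 = 5*d*k + 182 = 182 + 5*d*k)
P = 5543/44 (P = 182 + 5*493*(-1/44) = 182 - 2465/44 = 5543/44 ≈ 125.98)
(-484639 + P)/(-506467) = (-484639 + 5543/44)/(-506467) = -21318573/44*(-1/506467) = 21318573/22284548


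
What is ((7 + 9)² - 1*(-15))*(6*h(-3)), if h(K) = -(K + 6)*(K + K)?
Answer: 29268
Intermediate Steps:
h(K) = -2*K*(6 + K) (h(K) = -(6 + K)*2*K = -2*K*(6 + K))
((7 + 9)² - 1*(-15))*(6*h(-3)) = ((7 + 9)² - 1*(-15))*(6*(-2*(-3)*(6 - 3))) = (16² + 15)*(6*(-2*(-3)*3)) = (256 + 15)*(6*18) = 271*108 = 29268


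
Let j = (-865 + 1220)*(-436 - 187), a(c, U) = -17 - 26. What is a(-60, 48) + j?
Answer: -221208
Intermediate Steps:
a(c, U) = -43
j = -221165 (j = 355*(-623) = -221165)
a(-60, 48) + j = -43 - 221165 = -221208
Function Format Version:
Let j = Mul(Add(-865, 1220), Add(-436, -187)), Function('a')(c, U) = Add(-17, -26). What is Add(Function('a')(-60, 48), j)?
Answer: -221208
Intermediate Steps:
Function('a')(c, U) = -43
j = -221165 (j = Mul(355, -623) = -221165)
Add(Function('a')(-60, 48), j) = Add(-43, -221165) = -221208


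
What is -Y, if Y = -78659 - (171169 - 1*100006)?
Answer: 149822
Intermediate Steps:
Y = -149822 (Y = -78659 - (171169 - 100006) = -78659 - 1*71163 = -78659 - 71163 = -149822)
-Y = -1*(-149822) = 149822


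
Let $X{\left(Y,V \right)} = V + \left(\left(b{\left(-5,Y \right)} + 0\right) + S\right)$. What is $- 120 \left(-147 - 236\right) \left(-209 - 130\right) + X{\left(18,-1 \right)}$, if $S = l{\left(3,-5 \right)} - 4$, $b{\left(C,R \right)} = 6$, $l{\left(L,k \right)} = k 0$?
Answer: $-15580439$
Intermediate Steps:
$l{\left(L,k \right)} = 0$
$S = -4$ ($S = 0 - 4 = -4$)
$X{\left(Y,V \right)} = 2 + V$ ($X{\left(Y,V \right)} = V + \left(\left(6 + 0\right) - 4\right) = V + \left(6 - 4\right) = V + 2 = 2 + V$)
$- 120 \left(-147 - 236\right) \left(-209 - 130\right) + X{\left(18,-1 \right)} = - 120 \left(-147 - 236\right) \left(-209 - 130\right) + \left(2 - 1\right) = - 120 \left(\left(-383\right) \left(-339\right)\right) + 1 = \left(-120\right) 129837 + 1 = -15580440 + 1 = -15580439$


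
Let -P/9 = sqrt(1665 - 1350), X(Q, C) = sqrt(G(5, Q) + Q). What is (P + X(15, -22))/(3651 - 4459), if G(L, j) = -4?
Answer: -sqrt(11)/808 + 27*sqrt(35)/808 ≈ 0.19359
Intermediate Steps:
X(Q, C) = sqrt(-4 + Q)
P = -27*sqrt(35) (P = -9*sqrt(1665 - 1350) = -27*sqrt(35) ≈ -159.73)
(P + X(15, -22))/(3651 - 4459) = (-27*sqrt(35) + sqrt(-4 + 15))/(3651 - 4459) = (-27*sqrt(35) + sqrt(11))/(-808) = (sqrt(11) - 27*sqrt(35))*(-1/808) = -sqrt(11)/808 + 27*sqrt(35)/808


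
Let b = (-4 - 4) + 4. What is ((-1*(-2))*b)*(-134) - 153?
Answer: 919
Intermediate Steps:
b = -4 (b = -8 + 4 = -4)
((-1*(-2))*b)*(-134) - 153 = (-1*(-2)*(-4))*(-134) - 153 = (2*(-4))*(-134) - 153 = -8*(-134) - 153 = 1072 - 153 = 919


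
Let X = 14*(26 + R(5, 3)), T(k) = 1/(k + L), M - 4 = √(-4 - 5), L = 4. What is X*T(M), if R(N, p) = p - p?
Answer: 2912/73 - 1092*I/73 ≈ 39.89 - 14.959*I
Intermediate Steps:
M = 4 + 3*I (M = 4 + √(-4 - 5) = 4 + √(-9) = 4 + 3*I ≈ 4.0 + 3.0*I)
T(k) = 1/(4 + k) (T(k) = 1/(k + 4) = 1/(4 + k))
R(N, p) = 0
X = 364 (X = 14*(26 + 0) = 14*26 = 364)
X*T(M) = 364/(4 + (4 + 3*I)) = 364/(8 + 3*I) = 364*((8 - 3*I)/73) = 364*(8 - 3*I)/73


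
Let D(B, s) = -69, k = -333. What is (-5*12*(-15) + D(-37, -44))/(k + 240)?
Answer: -277/31 ≈ -8.9355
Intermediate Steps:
(-5*12*(-15) + D(-37, -44))/(k + 240) = (-5*12*(-15) - 69)/(-333 + 240) = (-60*(-15) - 69)/(-93) = (900 - 69)*(-1/93) = 831*(-1/93) = -277/31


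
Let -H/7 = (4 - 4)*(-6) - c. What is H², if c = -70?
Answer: 240100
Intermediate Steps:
H = -490 (H = -7*((4 - 4)*(-6) - 1*(-70)) = -7*(0*(-6) + 70) = -7*(0 + 70) = -7*70 = -490)
H² = (-490)² = 240100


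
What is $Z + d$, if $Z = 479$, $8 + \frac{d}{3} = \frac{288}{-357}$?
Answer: $\frac{53857}{119} \approx 452.58$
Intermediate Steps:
$d = - \frac{3144}{119}$ ($d = -24 + 3 \frac{288}{-357} = -24 + 3 \cdot 288 \left(- \frac{1}{357}\right) = -24 + 3 \left(- \frac{96}{119}\right) = -24 - \frac{288}{119} = - \frac{3144}{119} \approx -26.42$)
$Z + d = 479 - \frac{3144}{119} = \frac{53857}{119}$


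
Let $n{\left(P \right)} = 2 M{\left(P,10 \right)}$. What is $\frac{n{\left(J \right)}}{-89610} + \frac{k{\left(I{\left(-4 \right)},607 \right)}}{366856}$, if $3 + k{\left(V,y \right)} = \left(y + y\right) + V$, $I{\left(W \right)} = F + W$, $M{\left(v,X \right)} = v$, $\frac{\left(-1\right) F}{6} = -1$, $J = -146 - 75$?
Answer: $\frac{135423641}{16436983080} \approx 0.008239$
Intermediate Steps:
$J = -221$
$F = 6$ ($F = \left(-6\right) \left(-1\right) = 6$)
$I{\left(W \right)} = 6 + W$
$k{\left(V,y \right)} = -3 + V + 2 y$ ($k{\left(V,y \right)} = -3 + \left(\left(y + y\right) + V\right) = -3 + \left(2 y + V\right) = -3 + \left(V + 2 y\right) = -3 + V + 2 y$)
$n{\left(P \right)} = 2 P$
$\frac{n{\left(J \right)}}{-89610} + \frac{k{\left(I{\left(-4 \right)},607 \right)}}{366856} = \frac{2 \left(-221\right)}{-89610} + \frac{-3 + \left(6 - 4\right) + 2 \cdot 607}{366856} = \left(-442\right) \left(- \frac{1}{89610}\right) + \left(-3 + 2 + 1214\right) \frac{1}{366856} = \frac{221}{44805} + 1213 \cdot \frac{1}{366856} = \frac{221}{44805} + \frac{1213}{366856} = \frac{135423641}{16436983080}$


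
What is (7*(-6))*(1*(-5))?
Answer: 210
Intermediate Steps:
(7*(-6))*(1*(-5)) = -42*(-5) = 210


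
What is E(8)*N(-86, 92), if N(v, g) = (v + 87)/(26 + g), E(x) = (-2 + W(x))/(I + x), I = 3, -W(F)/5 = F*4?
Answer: -81/649 ≈ -0.12481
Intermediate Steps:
W(F) = -20*F (W(F) = -5*F*4 = -20*F)
E(x) = (-2 - 20*x)/(3 + x)
N(v, g) = (87 + v)/(26 + g)
E(8)*N(-86, 92) = (2*(-1 - 10*8)/(3 + 8))*((87 - 86)/(26 + 92)) = (2*(-1 - 80)/11)*(1/118) = (2*(1/11)*(-81))*((1/118)*1) = -162/11*1/118 = -81/649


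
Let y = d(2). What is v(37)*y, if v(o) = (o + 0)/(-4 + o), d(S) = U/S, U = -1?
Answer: -37/66 ≈ -0.56061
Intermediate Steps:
d(S) = -1/S
v(o) = o/(-4 + o)
y = -½ (y = -1/2 = -1*½ = -½ ≈ -0.50000)
v(37)*y = (37/(-4 + 37))*(-½) = (37/33)*(-½) = -37/66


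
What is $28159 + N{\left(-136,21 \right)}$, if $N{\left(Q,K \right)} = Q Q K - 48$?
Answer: $416527$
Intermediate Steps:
$N{\left(Q,K \right)} = -48 + K Q^{2}$ ($N{\left(Q,K \right)} = Q^{2} K - 48 = K Q^{2} - 48 = -48 + K Q^{2}$)
$28159 + N{\left(-136,21 \right)} = 28159 - \left(48 - 21 \left(-136\right)^{2}\right) = 28159 + \left(-48 + 21 \cdot 18496\right) = 28159 + \left(-48 + 388416\right) = 28159 + 388368 = 416527$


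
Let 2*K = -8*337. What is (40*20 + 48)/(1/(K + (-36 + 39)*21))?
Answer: -1089680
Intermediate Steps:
K = -1348 (K = (-8*337)/2 = (½)*(-2696) = -1348)
(40*20 + 48)/(1/(K + (-36 + 39)*21)) = (40*20 + 48)/(1/(-1348 + (-36 + 39)*21)) = (800 + 48)/(1/(-1348 + 3*21)) = 848/(1/(-1348 + 63)) = 848/(1/(-1285)) = 848/(-1/1285) = 848*(-1285) = -1089680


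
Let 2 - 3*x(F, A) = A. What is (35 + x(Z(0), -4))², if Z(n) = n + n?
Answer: 1369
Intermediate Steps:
Z(n) = 2*n
x(F, A) = ⅔ - A/3
(35 + x(Z(0), -4))² = (35 + (⅔ - ⅓*(-4)))² = (35 + (⅔ + 4/3))² = (35 + 2)² = 37² = 1369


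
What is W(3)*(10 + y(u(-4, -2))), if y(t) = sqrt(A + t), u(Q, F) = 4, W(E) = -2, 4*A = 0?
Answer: -24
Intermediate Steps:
A = 0 (A = (1/4)*0 = 0)
y(t) = sqrt(t) (y(t) = sqrt(0 + t) = sqrt(t))
W(3)*(10 + y(u(-4, -2))) = -2*(10 + sqrt(4)) = -2*(10 + 2) = -2*12 = -24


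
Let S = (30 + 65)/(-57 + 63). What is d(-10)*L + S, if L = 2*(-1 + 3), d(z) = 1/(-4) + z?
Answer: -151/6 ≈ -25.167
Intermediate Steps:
d(z) = -¼ + z
S = 95/6 ≈ 15.833
L = 4 (L = 2*2 = 4)
d(-10)*L + S = (-¼ - 10)*4 + 95/6 = -41/4*4 + 95/6 = -41 + 95/6 = -151/6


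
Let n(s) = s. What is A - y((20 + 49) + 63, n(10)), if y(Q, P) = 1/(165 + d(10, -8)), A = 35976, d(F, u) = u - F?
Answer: 5288471/147 ≈ 35976.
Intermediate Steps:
y(Q, P) = 1/147 (y(Q, P) = 1/(165 + (-8 - 1*10)) = 1/(165 + (-8 - 10)) = 1/(165 - 18) = 1/147)
A - y((20 + 49) + 63, n(10)) = 35976 - 1*1/147 = 35976 - 1/147 = 5288471/147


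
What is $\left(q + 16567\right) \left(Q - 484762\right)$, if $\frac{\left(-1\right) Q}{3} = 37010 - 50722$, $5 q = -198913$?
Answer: $\frac{51495218828}{5} \approx 1.0299 \cdot 10^{10}$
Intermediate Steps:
$q = - \frac{198913}{5}$ ($q = \frac{1}{5} \left(-198913\right) = - \frac{198913}{5} \approx -39783.0$)
$Q = 41136$ ($Q = - 3 \left(37010 - 50722\right) = \left(-3\right) \left(-13712\right) = 41136$)
$\left(q + 16567\right) \left(Q - 484762\right) = \left(- \frac{198913}{5} + 16567\right) \left(41136 - 484762\right) = \left(- \frac{116078}{5}\right) \left(-443626\right) = \frac{51495218828}{5}$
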